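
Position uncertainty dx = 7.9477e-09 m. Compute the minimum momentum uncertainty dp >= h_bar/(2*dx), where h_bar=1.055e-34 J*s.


dp = h_bar / (2 * dx)
= 1.055e-34 / (2 * 7.9477e-09)
= 1.055e-34 / 1.5895e-08
= 6.6371e-27 kg*m/s

6.6371e-27


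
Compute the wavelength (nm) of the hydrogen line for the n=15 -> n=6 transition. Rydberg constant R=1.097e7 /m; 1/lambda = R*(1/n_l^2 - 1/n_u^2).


1/lambda = R * (1/n_l^2 - 1/n_u^2)
= 1.097e7 * (1/6^2 - 1/15^2)
= 1.097e7 * (0.027778 - 0.004444)
= 1.097e7 * 0.023333
= 2.5597e+05 /m
lambda = 1 / 2.5597e+05 = 3906.7587 nm

3906.7587


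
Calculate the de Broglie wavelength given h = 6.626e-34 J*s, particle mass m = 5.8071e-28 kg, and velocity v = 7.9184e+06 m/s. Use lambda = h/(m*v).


lambda = h / (m * v)
= 6.626e-34 / (5.8071e-28 * 7.9184e+06)
= 6.626e-34 / 4.5983e-21
= 1.4410e-13 m

1.4410e-13


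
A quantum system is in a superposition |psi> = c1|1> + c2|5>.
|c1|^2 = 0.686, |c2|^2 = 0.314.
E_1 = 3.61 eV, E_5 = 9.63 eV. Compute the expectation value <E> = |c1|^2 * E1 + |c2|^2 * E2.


<E> = |c1|^2 * E1 + |c2|^2 * E2
= 0.686 * 3.61 + 0.314 * 9.63
= 2.4765 + 3.0238
= 5.5003 eV

5.5003


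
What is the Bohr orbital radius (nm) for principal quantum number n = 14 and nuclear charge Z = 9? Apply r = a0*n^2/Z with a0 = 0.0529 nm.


r = a0 * n^2 / Z
= 0.0529 * 14^2 / 9
= 0.0529 * 196 / 9
= 1.152 nm

1.152


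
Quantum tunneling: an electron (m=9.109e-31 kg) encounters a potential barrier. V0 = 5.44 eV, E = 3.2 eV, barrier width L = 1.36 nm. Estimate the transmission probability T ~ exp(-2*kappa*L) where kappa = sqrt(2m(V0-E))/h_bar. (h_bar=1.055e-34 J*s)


V0 - E = 2.24 eV = 3.5885e-19 J
kappa = sqrt(2 * m * (V0-E)) / h_bar
= sqrt(2 * 9.109e-31 * 3.5885e-19) / 1.055e-34
= 7.6640e+09 /m
2*kappa*L = 2 * 7.6640e+09 * 1.36e-9
= 20.846
T = exp(-20.846) = 8.845274e-10

8.845274e-10


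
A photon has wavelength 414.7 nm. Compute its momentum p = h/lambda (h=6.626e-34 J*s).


p = h / lambda
= 6.626e-34 / (414.7e-9)
= 6.626e-34 / 4.1470e-07
= 1.5978e-27 kg*m/s

1.5978e-27


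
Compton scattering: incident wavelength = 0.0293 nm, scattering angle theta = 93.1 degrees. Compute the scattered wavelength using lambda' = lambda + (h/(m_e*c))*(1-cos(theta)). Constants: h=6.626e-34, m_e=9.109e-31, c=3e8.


Compton wavelength: h/(m_e*c) = 2.4247e-12 m
d_lambda = 2.4247e-12 * (1 - cos(93.1 deg))
= 2.4247e-12 * 1.054079
= 2.5558e-12 m = 0.002556 nm
lambda' = 0.0293 + 0.002556
= 0.031856 nm

0.031856


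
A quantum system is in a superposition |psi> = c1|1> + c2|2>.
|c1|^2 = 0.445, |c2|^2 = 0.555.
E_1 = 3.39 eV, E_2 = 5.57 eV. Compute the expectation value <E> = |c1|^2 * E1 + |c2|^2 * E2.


<E> = |c1|^2 * E1 + |c2|^2 * E2
= 0.445 * 3.39 + 0.555 * 5.57
= 1.5086 + 3.0914
= 4.5999 eV

4.5999


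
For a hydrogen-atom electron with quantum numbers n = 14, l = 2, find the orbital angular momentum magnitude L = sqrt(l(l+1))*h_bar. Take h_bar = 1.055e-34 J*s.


L = sqrt(l*(l+1)) * h_bar
= sqrt(2 * 3) * 1.055e-34
= sqrt(6) * 1.055e-34
= 2.4495 * 1.055e-34
= 2.5842e-34 J*s

2.5842e-34


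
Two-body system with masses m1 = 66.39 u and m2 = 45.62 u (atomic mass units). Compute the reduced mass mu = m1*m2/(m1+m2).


mu = m1 * m2 / (m1 + m2)
= 66.39 * 45.62 / (66.39 + 45.62)
= 3028.7118 / 112.01
= 27.0397 u

27.0397


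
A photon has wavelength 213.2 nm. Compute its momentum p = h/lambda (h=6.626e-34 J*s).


p = h / lambda
= 6.626e-34 / (213.2e-9)
= 6.626e-34 / 2.1320e-07
= 3.1079e-27 kg*m/s

3.1079e-27


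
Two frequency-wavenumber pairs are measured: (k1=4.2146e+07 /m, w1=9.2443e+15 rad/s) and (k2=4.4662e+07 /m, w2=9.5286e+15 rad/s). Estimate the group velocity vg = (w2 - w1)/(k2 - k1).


vg = (w2 - w1) / (k2 - k1)
= (9.5286e+15 - 9.2443e+15) / (4.4662e+07 - 4.2146e+07)
= 2.8430e+14 / 2.5160e+06
= 1.1300e+08 m/s

1.1300e+08


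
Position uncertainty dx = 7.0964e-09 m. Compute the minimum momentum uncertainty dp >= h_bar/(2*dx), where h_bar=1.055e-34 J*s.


dp = h_bar / (2 * dx)
= 1.055e-34 / (2 * 7.0964e-09)
= 1.055e-34 / 1.4193e-08
= 7.4333e-27 kg*m/s

7.4333e-27


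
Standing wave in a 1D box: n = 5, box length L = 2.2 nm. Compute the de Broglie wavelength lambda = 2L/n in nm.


lambda = 2L / n
= 2 * 2.2 / 5
= 4.4 / 5
= 0.88 nm

0.88


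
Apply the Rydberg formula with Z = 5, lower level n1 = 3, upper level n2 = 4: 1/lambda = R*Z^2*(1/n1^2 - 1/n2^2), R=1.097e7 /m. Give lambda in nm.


1/lambda = R * Z^2 * (1/n1^2 - 1/n2^2)
= 1.097e7 * 5^2 * (1/3^2 - 1/4^2)
= 1.097e7 * 25 * (0.111111 - 0.0625)
= 1.3332e+07 /m
lambda = 1 / 1.3332e+07
= 75.0098 nm

75.0098


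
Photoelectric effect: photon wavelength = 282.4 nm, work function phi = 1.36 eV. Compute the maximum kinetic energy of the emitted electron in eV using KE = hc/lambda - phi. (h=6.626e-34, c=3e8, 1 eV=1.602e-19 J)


E_photon = hc / lambda
= (6.626e-34)(3e8) / (282.4e-9)
= 7.0390e-19 J
= 4.3939 eV
KE = E_photon - phi
= 4.3939 - 1.36
= 3.0339 eV

3.0339


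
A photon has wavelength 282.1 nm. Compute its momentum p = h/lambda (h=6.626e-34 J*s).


p = h / lambda
= 6.626e-34 / (282.1e-9)
= 6.626e-34 / 2.8210e-07
= 2.3488e-27 kg*m/s

2.3488e-27


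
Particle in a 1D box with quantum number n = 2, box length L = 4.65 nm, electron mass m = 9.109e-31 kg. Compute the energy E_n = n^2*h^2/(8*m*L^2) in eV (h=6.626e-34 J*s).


E = n^2 * h^2 / (8 * m * L^2)
= 2^2 * (6.626e-34)^2 / (8 * 9.109e-31 * (4.65e-9)^2)
= 4 * 4.3904e-67 / (8 * 9.109e-31 * 2.1623e-17)
= 1.1145e-20 J
= 0.0696 eV

0.0696


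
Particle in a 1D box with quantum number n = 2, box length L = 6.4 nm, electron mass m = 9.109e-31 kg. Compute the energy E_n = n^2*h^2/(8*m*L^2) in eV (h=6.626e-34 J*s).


E = n^2 * h^2 / (8 * m * L^2)
= 2^2 * (6.626e-34)^2 / (8 * 9.109e-31 * (6.4e-9)^2)
= 4 * 4.3904e-67 / (8 * 9.109e-31 * 4.0960e-17)
= 5.8836e-21 J
= 0.0367 eV

0.0367


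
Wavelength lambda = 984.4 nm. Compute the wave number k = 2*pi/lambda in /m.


k = 2 * pi / lambda
= 6.2832 / (984.4e-9)
= 6.2832 / 9.8440e-07
= 6.3828e+06 /m

6.3828e+06


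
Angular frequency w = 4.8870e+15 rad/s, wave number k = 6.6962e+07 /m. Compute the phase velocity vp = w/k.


vp = w / k
= 4.8870e+15 / 6.6962e+07
= 7.2982e+07 m/s

7.2982e+07


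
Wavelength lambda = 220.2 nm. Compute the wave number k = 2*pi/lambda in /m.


k = 2 * pi / lambda
= 6.2832 / (220.2e-9)
= 6.2832 / 2.2020e-07
= 2.8534e+07 /m

2.8534e+07


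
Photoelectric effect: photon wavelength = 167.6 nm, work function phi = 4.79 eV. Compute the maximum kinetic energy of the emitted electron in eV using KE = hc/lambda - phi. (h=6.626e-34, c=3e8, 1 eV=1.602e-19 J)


E_photon = hc / lambda
= (6.626e-34)(3e8) / (167.6e-9)
= 1.1860e-18 J
= 7.4035 eV
KE = E_photon - phi
= 7.4035 - 4.79
= 2.6135 eV

2.6135


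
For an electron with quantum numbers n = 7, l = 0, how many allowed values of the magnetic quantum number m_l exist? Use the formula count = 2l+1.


m_l ranges from -l to +l in integer steps
So m_l goes from -0 to +0
Count = 2l + 1 = 2*0 + 1
= 1

1


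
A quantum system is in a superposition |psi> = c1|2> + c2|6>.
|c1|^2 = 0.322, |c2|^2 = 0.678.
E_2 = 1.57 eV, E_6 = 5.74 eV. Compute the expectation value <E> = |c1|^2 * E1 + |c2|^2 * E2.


<E> = |c1|^2 * E1 + |c2|^2 * E2
= 0.322 * 1.57 + 0.678 * 5.74
= 0.5055 + 3.8917
= 4.3973 eV

4.3973


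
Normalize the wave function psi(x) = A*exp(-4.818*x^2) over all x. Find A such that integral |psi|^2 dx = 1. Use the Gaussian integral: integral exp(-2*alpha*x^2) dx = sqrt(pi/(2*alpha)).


integral |psi|^2 dx = A^2 * sqrt(pi/(2*alpha)) = 1
A^2 = sqrt(2*alpha/pi)
= sqrt(2 * 4.818 / pi)
= 1.751352
A = sqrt(1.751352)
= 1.3234

1.3234


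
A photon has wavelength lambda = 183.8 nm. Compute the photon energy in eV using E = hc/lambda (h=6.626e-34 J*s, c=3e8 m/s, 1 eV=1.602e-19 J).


E = hc / lambda
= (6.626e-34)(3e8) / (183.8e-9)
= 1.9878e-25 / 1.8380e-07
= 1.0815e-18 J
Converting to eV: 1.0815e-18 / 1.602e-19
= 6.7509 eV

6.7509


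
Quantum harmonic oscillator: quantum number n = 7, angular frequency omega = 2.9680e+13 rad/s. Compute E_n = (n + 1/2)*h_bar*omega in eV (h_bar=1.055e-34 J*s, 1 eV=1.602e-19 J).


E = (n + 1/2) * h_bar * omega
= (7 + 0.5) * 1.055e-34 * 2.9680e+13
= 7.5 * 3.1312e-21
= 2.3484e-20 J
= 0.1466 eV

0.1466


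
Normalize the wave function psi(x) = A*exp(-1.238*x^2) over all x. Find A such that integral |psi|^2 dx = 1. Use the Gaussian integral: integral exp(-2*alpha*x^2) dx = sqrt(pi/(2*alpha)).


integral |psi|^2 dx = A^2 * sqrt(pi/(2*alpha)) = 1
A^2 = sqrt(2*alpha/pi)
= sqrt(2 * 1.238 / pi)
= 0.88777
A = sqrt(0.88777)
= 0.9422

0.9422


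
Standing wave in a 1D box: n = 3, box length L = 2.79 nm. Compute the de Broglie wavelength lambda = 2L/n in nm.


lambda = 2L / n
= 2 * 2.79 / 3
= 5.58 / 3
= 1.86 nm

1.86


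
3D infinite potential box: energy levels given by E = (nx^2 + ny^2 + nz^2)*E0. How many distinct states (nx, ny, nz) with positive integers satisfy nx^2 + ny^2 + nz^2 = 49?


Enumerate all (nx, ny, nz) with nx^2 + ny^2 + nz^2 = 49:
(2,3,6)
(2,6,3)
(3,2,6)
(3,6,2)
(6,2,3)
(6,3,2)
Total degeneracy = 6

6


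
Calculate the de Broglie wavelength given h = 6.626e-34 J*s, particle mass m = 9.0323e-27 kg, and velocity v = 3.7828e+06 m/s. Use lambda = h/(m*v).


lambda = h / (m * v)
= 6.626e-34 / (9.0323e-27 * 3.7828e+06)
= 6.626e-34 / 3.4167e-20
= 1.9393e-14 m

1.9393e-14


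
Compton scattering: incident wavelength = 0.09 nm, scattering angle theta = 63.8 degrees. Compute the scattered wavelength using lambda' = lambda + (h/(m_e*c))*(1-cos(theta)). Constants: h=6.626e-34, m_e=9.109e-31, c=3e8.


Compton wavelength: h/(m_e*c) = 2.4247e-12 m
d_lambda = 2.4247e-12 * (1 - cos(63.8 deg))
= 2.4247e-12 * 0.558494
= 1.3542e-12 m = 0.001354 nm
lambda' = 0.09 + 0.001354
= 0.091354 nm

0.091354


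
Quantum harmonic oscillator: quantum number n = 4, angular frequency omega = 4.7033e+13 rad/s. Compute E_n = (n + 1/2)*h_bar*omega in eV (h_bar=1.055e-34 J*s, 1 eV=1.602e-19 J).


E = (n + 1/2) * h_bar * omega
= (4 + 0.5) * 1.055e-34 * 4.7033e+13
= 4.5 * 4.9620e-21
= 2.2329e-20 J
= 0.1394 eV

0.1394


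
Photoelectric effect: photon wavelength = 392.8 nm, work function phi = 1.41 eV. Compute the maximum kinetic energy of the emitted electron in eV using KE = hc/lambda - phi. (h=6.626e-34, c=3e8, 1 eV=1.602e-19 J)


E_photon = hc / lambda
= (6.626e-34)(3e8) / (392.8e-9)
= 5.0606e-19 J
= 3.1589 eV
KE = E_photon - phi
= 3.1589 - 1.41
= 1.7489 eV

1.7489


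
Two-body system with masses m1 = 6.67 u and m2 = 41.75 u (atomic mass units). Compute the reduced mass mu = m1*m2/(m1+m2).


mu = m1 * m2 / (m1 + m2)
= 6.67 * 41.75 / (6.67 + 41.75)
= 278.4725 / 48.42
= 5.7512 u

5.7512


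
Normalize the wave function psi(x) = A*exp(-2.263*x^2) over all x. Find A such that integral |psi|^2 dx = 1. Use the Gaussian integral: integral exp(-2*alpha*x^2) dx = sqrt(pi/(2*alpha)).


integral |psi|^2 dx = A^2 * sqrt(pi/(2*alpha)) = 1
A^2 = sqrt(2*alpha/pi)
= sqrt(2 * 2.263 / pi)
= 1.200279
A = sqrt(1.200279)
= 1.0956

1.0956


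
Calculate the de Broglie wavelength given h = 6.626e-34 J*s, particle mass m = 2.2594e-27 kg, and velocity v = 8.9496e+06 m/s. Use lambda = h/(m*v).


lambda = h / (m * v)
= 6.626e-34 / (2.2594e-27 * 8.9496e+06)
= 6.626e-34 / 2.0221e-20
= 3.2768e-14 m

3.2768e-14


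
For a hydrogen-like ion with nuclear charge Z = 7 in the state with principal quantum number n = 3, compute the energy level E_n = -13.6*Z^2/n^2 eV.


E_n = -13.6 * Z^2 / n^2
= -13.6 * 7^2 / 3^2
= -13.6 * 49 / 9
= -74.0444 eV

-74.0444


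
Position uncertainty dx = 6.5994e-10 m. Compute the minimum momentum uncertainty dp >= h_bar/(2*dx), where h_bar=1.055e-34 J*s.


dp = h_bar / (2 * dx)
= 1.055e-34 / (2 * 6.5994e-10)
= 1.055e-34 / 1.3199e-09
= 7.9932e-26 kg*m/s

7.9932e-26


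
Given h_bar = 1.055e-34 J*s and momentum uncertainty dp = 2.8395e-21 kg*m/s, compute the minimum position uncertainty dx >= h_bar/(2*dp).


dx = h_bar / (2 * dp)
= 1.055e-34 / (2 * 2.8395e-21)
= 1.055e-34 / 5.6790e-21
= 1.8577e-14 m

1.8577e-14


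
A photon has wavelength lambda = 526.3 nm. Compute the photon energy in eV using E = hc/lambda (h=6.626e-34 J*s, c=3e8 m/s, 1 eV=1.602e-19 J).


E = hc / lambda
= (6.626e-34)(3e8) / (526.3e-9)
= 1.9878e-25 / 5.2630e-07
= 3.7769e-19 J
Converting to eV: 3.7769e-19 / 1.602e-19
= 2.3576 eV

2.3576


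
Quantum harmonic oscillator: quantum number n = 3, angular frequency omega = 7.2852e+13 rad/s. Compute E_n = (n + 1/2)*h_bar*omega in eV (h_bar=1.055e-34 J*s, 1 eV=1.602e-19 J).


E = (n + 1/2) * h_bar * omega
= (3 + 0.5) * 1.055e-34 * 7.2852e+13
= 3.5 * 7.6859e-21
= 2.6901e-20 J
= 0.1679 eV

0.1679


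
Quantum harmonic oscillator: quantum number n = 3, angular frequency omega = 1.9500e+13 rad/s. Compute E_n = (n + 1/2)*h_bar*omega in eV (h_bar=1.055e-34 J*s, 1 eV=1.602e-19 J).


E = (n + 1/2) * h_bar * omega
= (3 + 0.5) * 1.055e-34 * 1.9500e+13
= 3.5 * 2.0572e-21
= 7.2004e-21 J
= 0.0449 eV

0.0449


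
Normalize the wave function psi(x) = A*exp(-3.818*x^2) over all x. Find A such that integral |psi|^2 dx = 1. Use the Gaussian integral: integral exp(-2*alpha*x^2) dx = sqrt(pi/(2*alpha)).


integral |psi|^2 dx = A^2 * sqrt(pi/(2*alpha)) = 1
A^2 = sqrt(2*alpha/pi)
= sqrt(2 * 3.818 / pi)
= 1.559043
A = sqrt(1.559043)
= 1.2486

1.2486


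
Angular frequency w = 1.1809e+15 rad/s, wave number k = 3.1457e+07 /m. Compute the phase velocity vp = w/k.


vp = w / k
= 1.1809e+15 / 3.1457e+07
= 3.7540e+07 m/s

3.7540e+07


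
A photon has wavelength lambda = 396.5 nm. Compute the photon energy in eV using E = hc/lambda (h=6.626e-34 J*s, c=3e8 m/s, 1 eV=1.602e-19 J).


E = hc / lambda
= (6.626e-34)(3e8) / (396.5e-9)
= 1.9878e-25 / 3.9650e-07
= 5.0134e-19 J
Converting to eV: 5.0134e-19 / 1.602e-19
= 3.1294 eV

3.1294


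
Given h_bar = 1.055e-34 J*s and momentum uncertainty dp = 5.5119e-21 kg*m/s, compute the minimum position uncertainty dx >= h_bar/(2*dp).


dx = h_bar / (2 * dp)
= 1.055e-34 / (2 * 5.5119e-21)
= 1.055e-34 / 1.1024e-20
= 9.5702e-15 m

9.5702e-15


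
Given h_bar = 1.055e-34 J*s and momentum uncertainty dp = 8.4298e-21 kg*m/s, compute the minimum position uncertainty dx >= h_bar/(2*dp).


dx = h_bar / (2 * dp)
= 1.055e-34 / (2 * 8.4298e-21)
= 1.055e-34 / 1.6860e-20
= 6.2576e-15 m

6.2576e-15


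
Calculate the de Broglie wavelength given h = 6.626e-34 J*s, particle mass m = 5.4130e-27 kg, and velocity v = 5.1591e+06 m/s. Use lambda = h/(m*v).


lambda = h / (m * v)
= 6.626e-34 / (5.4130e-27 * 5.1591e+06)
= 6.626e-34 / 2.7926e-20
= 2.3727e-14 m

2.3727e-14


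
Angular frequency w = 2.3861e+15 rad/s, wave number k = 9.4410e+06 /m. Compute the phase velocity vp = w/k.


vp = w / k
= 2.3861e+15 / 9.4410e+06
= 2.5274e+08 m/s

2.5274e+08


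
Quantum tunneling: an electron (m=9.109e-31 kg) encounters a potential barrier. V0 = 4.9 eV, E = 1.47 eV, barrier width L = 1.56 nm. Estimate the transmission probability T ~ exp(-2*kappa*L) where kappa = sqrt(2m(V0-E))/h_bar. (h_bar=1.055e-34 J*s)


V0 - E = 3.43 eV = 5.4949e-19 J
kappa = sqrt(2 * m * (V0-E)) / h_bar
= sqrt(2 * 9.109e-31 * 5.4949e-19) / 1.055e-34
= 9.4837e+09 /m
2*kappa*L = 2 * 9.4837e+09 * 1.56e-9
= 29.589
T = exp(-29.589) = 1.411385e-13

1.411385e-13


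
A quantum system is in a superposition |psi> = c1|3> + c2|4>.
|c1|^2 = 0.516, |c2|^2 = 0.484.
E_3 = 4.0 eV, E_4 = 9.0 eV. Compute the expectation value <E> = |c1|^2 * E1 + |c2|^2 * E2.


<E> = |c1|^2 * E1 + |c2|^2 * E2
= 0.516 * 4.0 + 0.484 * 9.0
= 2.064 + 4.356
= 6.42 eV

6.42


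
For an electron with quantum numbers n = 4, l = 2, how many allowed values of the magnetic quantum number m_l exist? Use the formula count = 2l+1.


m_l ranges from -l to +l in integer steps
So m_l goes from -2 to +2
Count = 2l + 1 = 2*2 + 1
= 5

5


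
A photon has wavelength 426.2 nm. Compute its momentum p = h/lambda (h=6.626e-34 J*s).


p = h / lambda
= 6.626e-34 / (426.2e-9)
= 6.626e-34 / 4.2620e-07
= 1.5547e-27 kg*m/s

1.5547e-27


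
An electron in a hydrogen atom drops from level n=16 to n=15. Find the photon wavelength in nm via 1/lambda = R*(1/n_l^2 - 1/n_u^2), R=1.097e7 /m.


1/lambda = R * (1/n_l^2 - 1/n_u^2)
= 1.097e7 * (1/15^2 - 1/16^2)
= 1.097e7 * (0.004444 - 0.003906)
= 1.097e7 * 0.000538
= 5.9040e+03 /m
lambda = 1 / 5.9040e+03 = 169376.893 nm

169376.893


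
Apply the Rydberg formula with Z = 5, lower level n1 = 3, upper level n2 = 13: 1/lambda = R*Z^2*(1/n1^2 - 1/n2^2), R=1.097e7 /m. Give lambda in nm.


1/lambda = R * Z^2 * (1/n1^2 - 1/n2^2)
= 1.097e7 * 5^2 * (1/3^2 - 1/13^2)
= 1.097e7 * 25 * (0.111111 - 0.005917)
= 2.8849e+07 /m
lambda = 1 / 2.8849e+07
= 34.6627 nm

34.6627


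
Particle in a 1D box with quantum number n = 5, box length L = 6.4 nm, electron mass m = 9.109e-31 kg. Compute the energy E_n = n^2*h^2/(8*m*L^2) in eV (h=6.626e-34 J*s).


E = n^2 * h^2 / (8 * m * L^2)
= 5^2 * (6.626e-34)^2 / (8 * 9.109e-31 * (6.4e-9)^2)
= 25 * 4.3904e-67 / (8 * 9.109e-31 * 4.0960e-17)
= 3.6772e-20 J
= 0.2295 eV

0.2295


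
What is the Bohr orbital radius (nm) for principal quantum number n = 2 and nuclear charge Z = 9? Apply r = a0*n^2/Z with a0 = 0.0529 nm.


r = a0 * n^2 / Z
= 0.0529 * 2^2 / 9
= 0.0529 * 4 / 9
= 0.0235 nm

0.0235


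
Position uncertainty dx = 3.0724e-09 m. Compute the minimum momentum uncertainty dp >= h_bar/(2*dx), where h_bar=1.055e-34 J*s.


dp = h_bar / (2 * dx)
= 1.055e-34 / (2 * 3.0724e-09)
= 1.055e-34 / 6.1448e-09
= 1.7169e-26 kg*m/s

1.7169e-26


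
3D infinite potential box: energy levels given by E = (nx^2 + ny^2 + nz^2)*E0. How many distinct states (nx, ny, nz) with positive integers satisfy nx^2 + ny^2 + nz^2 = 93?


Enumerate all (nx, ny, nz) with nx^2 + ny^2 + nz^2 = 93:
(2,5,8)
(2,8,5)
(5,2,8)
(5,8,2)
(8,2,5)
(8,5,2)
Total degeneracy = 6

6


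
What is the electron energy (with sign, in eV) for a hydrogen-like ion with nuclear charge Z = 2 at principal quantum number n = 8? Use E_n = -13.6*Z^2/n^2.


E_n = -13.6 * Z^2 / n^2
= -13.6 * 2^2 / 8^2
= -13.6 * 4 / 64
= -0.85 eV

-0.85


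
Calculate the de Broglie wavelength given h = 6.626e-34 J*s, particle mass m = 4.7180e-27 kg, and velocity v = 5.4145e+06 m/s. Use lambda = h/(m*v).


lambda = h / (m * v)
= 6.626e-34 / (4.7180e-27 * 5.4145e+06)
= 6.626e-34 / 2.5546e-20
= 2.5938e-14 m

2.5938e-14


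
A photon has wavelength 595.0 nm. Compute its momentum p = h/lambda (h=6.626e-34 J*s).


p = h / lambda
= 6.626e-34 / (595.0e-9)
= 6.626e-34 / 5.9500e-07
= 1.1136e-27 kg*m/s

1.1136e-27


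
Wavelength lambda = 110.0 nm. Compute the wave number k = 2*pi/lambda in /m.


k = 2 * pi / lambda
= 6.2832 / (110.0e-9)
= 6.2832 / 1.1000e-07
= 5.7120e+07 /m

5.7120e+07


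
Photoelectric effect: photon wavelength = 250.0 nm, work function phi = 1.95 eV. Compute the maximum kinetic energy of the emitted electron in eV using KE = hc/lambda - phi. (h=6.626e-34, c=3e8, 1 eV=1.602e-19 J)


E_photon = hc / lambda
= (6.626e-34)(3e8) / (250.0e-9)
= 7.9512e-19 J
= 4.9633 eV
KE = E_photon - phi
= 4.9633 - 1.95
= 3.0133 eV

3.0133


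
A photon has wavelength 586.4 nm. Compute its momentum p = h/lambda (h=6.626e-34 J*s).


p = h / lambda
= 6.626e-34 / (586.4e-9)
= 6.626e-34 / 5.8640e-07
= 1.1299e-27 kg*m/s

1.1299e-27


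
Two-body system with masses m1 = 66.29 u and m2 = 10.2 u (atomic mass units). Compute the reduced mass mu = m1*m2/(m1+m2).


mu = m1 * m2 / (m1 + m2)
= 66.29 * 10.2 / (66.29 + 10.2)
= 676.158 / 76.49
= 8.8398 u

8.8398


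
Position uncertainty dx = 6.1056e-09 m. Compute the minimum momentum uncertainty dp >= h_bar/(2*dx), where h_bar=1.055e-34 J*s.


dp = h_bar / (2 * dx)
= 1.055e-34 / (2 * 6.1056e-09)
= 1.055e-34 / 1.2211e-08
= 8.6396e-27 kg*m/s

8.6396e-27


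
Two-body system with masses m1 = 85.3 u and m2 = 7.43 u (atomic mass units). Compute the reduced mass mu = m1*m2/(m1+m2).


mu = m1 * m2 / (m1 + m2)
= 85.3 * 7.43 / (85.3 + 7.43)
= 633.779 / 92.73
= 6.8347 u

6.8347


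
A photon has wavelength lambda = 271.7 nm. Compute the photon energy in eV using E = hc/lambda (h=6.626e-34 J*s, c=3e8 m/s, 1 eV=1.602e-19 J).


E = hc / lambda
= (6.626e-34)(3e8) / (271.7e-9)
= 1.9878e-25 / 2.7170e-07
= 7.3162e-19 J
Converting to eV: 7.3162e-19 / 1.602e-19
= 4.5669 eV

4.5669


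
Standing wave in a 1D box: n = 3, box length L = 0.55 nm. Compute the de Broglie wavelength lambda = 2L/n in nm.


lambda = 2L / n
= 2 * 0.55 / 3
= 1.1 / 3
= 0.3667 nm

0.3667


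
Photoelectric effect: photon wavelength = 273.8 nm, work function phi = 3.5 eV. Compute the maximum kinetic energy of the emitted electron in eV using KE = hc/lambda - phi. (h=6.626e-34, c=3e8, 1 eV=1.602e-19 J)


E_photon = hc / lambda
= (6.626e-34)(3e8) / (273.8e-9)
= 7.2600e-19 J
= 4.5319 eV
KE = E_photon - phi
= 4.5319 - 3.5
= 1.0319 eV

1.0319


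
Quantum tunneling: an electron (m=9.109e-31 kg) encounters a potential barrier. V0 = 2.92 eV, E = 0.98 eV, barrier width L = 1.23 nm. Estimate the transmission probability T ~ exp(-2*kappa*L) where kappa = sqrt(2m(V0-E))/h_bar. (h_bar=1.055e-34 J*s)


V0 - E = 1.94 eV = 3.1079e-19 J
kappa = sqrt(2 * m * (V0-E)) / h_bar
= sqrt(2 * 9.109e-31 * 3.1079e-19) / 1.055e-34
= 7.1323e+09 /m
2*kappa*L = 2 * 7.1323e+09 * 1.23e-9
= 17.5455
T = exp(-17.5455) = 2.399370e-08

2.399370e-08


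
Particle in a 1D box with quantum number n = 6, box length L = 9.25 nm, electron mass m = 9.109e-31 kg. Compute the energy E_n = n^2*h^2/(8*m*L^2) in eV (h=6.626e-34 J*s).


E = n^2 * h^2 / (8 * m * L^2)
= 6^2 * (6.626e-34)^2 / (8 * 9.109e-31 * (9.25e-9)^2)
= 36 * 4.3904e-67 / (8 * 9.109e-31 * 8.5562e-17)
= 2.5349e-20 J
= 0.1582 eV

0.1582


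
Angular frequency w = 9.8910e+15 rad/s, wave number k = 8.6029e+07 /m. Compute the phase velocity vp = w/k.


vp = w / k
= 9.8910e+15 / 8.6029e+07
= 1.1497e+08 m/s

1.1497e+08


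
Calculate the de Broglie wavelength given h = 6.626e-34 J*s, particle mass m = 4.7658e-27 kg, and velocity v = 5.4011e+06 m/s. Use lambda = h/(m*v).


lambda = h / (m * v)
= 6.626e-34 / (4.7658e-27 * 5.4011e+06)
= 6.626e-34 / 2.5741e-20
= 2.5741e-14 m

2.5741e-14


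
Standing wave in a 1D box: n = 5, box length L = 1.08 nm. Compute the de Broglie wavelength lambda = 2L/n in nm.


lambda = 2L / n
= 2 * 1.08 / 5
= 2.16 / 5
= 0.432 nm

0.432


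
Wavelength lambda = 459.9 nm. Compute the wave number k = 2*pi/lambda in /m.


k = 2 * pi / lambda
= 6.2832 / (459.9e-9)
= 6.2832 / 4.5990e-07
= 1.3662e+07 /m

1.3662e+07


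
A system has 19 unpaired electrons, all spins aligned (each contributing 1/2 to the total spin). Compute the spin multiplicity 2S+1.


Total spin S = N * (1/2) = 19 * 0.5 = 9.5
Spin multiplicity = 2S + 1
= 2 * 9.5 + 1
= 20

20


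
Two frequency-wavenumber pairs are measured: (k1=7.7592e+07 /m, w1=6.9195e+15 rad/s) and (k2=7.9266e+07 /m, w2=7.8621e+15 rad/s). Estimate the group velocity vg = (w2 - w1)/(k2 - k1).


vg = (w2 - w1) / (k2 - k1)
= (7.8621e+15 - 6.9195e+15) / (7.9266e+07 - 7.7592e+07)
= 9.4260e+14 / 1.6740e+06
= 5.6308e+08 m/s

5.6308e+08


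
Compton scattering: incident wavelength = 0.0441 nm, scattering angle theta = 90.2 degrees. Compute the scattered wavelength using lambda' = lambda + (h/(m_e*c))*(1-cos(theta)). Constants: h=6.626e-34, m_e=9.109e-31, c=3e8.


Compton wavelength: h/(m_e*c) = 2.4247e-12 m
d_lambda = 2.4247e-12 * (1 - cos(90.2 deg))
= 2.4247e-12 * 1.003491
= 2.4332e-12 m = 0.002433 nm
lambda' = 0.0441 + 0.002433
= 0.046533 nm

0.046533


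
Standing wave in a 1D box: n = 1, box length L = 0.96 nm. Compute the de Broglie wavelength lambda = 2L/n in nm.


lambda = 2L / n
= 2 * 0.96 / 1
= 1.92 / 1
= 1.92 nm

1.92


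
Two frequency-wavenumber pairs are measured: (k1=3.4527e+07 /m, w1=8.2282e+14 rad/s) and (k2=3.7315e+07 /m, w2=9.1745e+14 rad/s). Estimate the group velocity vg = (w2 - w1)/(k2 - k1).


vg = (w2 - w1) / (k2 - k1)
= (9.1745e+14 - 8.2282e+14) / (3.7315e+07 - 3.4527e+07)
= 9.4630e+13 / 2.7880e+06
= 3.3942e+07 m/s

3.3942e+07


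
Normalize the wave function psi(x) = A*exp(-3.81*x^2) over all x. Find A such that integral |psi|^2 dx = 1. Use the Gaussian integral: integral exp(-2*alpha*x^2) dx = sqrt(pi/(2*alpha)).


integral |psi|^2 dx = A^2 * sqrt(pi/(2*alpha)) = 1
A^2 = sqrt(2*alpha/pi)
= sqrt(2 * 3.81 / pi)
= 1.557409
A = sqrt(1.557409)
= 1.248

1.248


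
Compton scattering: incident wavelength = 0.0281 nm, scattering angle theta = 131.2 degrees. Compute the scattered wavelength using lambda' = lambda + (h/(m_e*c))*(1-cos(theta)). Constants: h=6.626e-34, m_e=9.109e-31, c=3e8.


Compton wavelength: h/(m_e*c) = 2.4247e-12 m
d_lambda = 2.4247e-12 * (1 - cos(131.2 deg))
= 2.4247e-12 * 1.658689
= 4.0218e-12 m = 0.004022 nm
lambda' = 0.0281 + 0.004022
= 0.032122 nm

0.032122


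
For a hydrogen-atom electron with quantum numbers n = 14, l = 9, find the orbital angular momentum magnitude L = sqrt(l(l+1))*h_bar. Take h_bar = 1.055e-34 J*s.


L = sqrt(l*(l+1)) * h_bar
= sqrt(9 * 10) * 1.055e-34
= sqrt(90) * 1.055e-34
= 9.4868 * 1.055e-34
= 1.0009e-33 J*s

1.0009e-33


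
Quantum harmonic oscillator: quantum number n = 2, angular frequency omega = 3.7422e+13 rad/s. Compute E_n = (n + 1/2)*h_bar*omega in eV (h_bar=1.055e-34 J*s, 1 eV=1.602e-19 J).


E = (n + 1/2) * h_bar * omega
= (2 + 0.5) * 1.055e-34 * 3.7422e+13
= 2.5 * 3.9480e-21
= 9.8701e-21 J
= 0.0616 eV

0.0616


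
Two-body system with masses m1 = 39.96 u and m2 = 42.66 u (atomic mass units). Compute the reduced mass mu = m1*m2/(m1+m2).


mu = m1 * m2 / (m1 + m2)
= 39.96 * 42.66 / (39.96 + 42.66)
= 1704.6936 / 82.62
= 20.6329 u

20.6329


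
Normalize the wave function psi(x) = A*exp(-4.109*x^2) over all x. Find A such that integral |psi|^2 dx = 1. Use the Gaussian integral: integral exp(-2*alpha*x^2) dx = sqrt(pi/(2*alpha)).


integral |psi|^2 dx = A^2 * sqrt(pi/(2*alpha)) = 1
A^2 = sqrt(2*alpha/pi)
= sqrt(2 * 4.109 / pi)
= 1.617365
A = sqrt(1.617365)
= 1.2718

1.2718


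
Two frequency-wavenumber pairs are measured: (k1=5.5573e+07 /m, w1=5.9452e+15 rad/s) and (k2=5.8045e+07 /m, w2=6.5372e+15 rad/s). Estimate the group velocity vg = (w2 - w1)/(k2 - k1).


vg = (w2 - w1) / (k2 - k1)
= (6.5372e+15 - 5.9452e+15) / (5.8045e+07 - 5.5573e+07)
= 5.9200e+14 / 2.4720e+06
= 2.3948e+08 m/s

2.3948e+08


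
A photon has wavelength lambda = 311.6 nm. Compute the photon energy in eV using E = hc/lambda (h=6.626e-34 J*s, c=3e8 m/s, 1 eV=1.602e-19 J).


E = hc / lambda
= (6.626e-34)(3e8) / (311.6e-9)
= 1.9878e-25 / 3.1160e-07
= 6.3793e-19 J
Converting to eV: 6.3793e-19 / 1.602e-19
= 3.9821 eV

3.9821


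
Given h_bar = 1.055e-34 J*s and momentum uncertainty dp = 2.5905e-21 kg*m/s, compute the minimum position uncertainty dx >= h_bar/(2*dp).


dx = h_bar / (2 * dp)
= 1.055e-34 / (2 * 2.5905e-21)
= 1.055e-34 / 5.1810e-21
= 2.0363e-14 m

2.0363e-14


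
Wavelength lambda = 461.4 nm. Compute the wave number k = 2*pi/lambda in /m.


k = 2 * pi / lambda
= 6.2832 / (461.4e-9)
= 6.2832 / 4.6140e-07
= 1.3618e+07 /m

1.3618e+07


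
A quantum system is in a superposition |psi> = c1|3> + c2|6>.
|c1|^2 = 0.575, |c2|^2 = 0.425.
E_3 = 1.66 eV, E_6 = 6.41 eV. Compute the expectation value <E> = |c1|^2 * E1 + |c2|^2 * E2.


<E> = |c1|^2 * E1 + |c2|^2 * E2
= 0.575 * 1.66 + 0.425 * 6.41
= 0.9545 + 2.7243
= 3.6787 eV

3.6787


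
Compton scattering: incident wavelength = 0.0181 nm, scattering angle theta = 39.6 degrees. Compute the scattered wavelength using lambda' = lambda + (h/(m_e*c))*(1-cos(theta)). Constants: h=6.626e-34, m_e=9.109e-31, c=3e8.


Compton wavelength: h/(m_e*c) = 2.4247e-12 m
d_lambda = 2.4247e-12 * (1 - cos(39.6 deg))
= 2.4247e-12 * 0.229487
= 5.5644e-13 m = 0.000556 nm
lambda' = 0.0181 + 0.000556
= 0.018656 nm

0.018656


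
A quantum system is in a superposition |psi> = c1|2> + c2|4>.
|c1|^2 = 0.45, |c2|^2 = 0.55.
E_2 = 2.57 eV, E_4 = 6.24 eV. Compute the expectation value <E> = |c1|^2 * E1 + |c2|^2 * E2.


<E> = |c1|^2 * E1 + |c2|^2 * E2
= 0.45 * 2.57 + 0.55 * 6.24
= 1.1565 + 3.432
= 4.5885 eV

4.5885


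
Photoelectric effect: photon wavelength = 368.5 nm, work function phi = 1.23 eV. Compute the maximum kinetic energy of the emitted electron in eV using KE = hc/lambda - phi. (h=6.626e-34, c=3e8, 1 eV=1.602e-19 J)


E_photon = hc / lambda
= (6.626e-34)(3e8) / (368.5e-9)
= 5.3943e-19 J
= 3.3672 eV
KE = E_photon - phi
= 3.3672 - 1.23
= 2.1372 eV

2.1372


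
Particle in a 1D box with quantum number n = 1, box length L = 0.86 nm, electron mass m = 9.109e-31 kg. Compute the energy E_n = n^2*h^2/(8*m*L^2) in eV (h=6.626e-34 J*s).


E = n^2 * h^2 / (8 * m * L^2)
= 1^2 * (6.626e-34)^2 / (8 * 9.109e-31 * (0.86e-9)^2)
= 1 * 4.3904e-67 / (8 * 9.109e-31 * 7.3960e-19)
= 8.1460e-20 J
= 0.5085 eV

0.5085


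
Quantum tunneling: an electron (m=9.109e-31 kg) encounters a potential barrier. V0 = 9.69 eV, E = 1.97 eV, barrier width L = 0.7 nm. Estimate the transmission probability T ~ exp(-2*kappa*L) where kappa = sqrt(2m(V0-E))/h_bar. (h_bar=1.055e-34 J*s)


V0 - E = 7.72 eV = 1.2367e-18 J
kappa = sqrt(2 * m * (V0-E)) / h_bar
= sqrt(2 * 9.109e-31 * 1.2367e-18) / 1.055e-34
= 1.4228e+10 /m
2*kappa*L = 2 * 1.4228e+10 * 0.7e-9
= 19.9189
T = exp(-19.9189) = 2.235229e-09

2.235229e-09


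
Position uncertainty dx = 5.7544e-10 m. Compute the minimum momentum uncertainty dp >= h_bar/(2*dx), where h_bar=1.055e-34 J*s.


dp = h_bar / (2 * dx)
= 1.055e-34 / (2 * 5.7544e-10)
= 1.055e-34 / 1.1509e-09
= 9.1669e-26 kg*m/s

9.1669e-26


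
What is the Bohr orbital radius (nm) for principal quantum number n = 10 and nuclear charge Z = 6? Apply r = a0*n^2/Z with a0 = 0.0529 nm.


r = a0 * n^2 / Z
= 0.0529 * 10^2 / 6
= 0.0529 * 100 / 6
= 0.8817 nm

0.8817


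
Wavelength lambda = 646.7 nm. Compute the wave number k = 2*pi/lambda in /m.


k = 2 * pi / lambda
= 6.2832 / (646.7e-9)
= 6.2832 / 6.4670e-07
= 9.7158e+06 /m

9.7158e+06


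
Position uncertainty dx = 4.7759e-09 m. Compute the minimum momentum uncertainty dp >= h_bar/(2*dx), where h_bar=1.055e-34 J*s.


dp = h_bar / (2 * dx)
= 1.055e-34 / (2 * 4.7759e-09)
= 1.055e-34 / 9.5518e-09
= 1.1045e-26 kg*m/s

1.1045e-26


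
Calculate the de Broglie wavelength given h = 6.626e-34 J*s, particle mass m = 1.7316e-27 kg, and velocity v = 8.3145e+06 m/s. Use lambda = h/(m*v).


lambda = h / (m * v)
= 6.626e-34 / (1.7316e-27 * 8.3145e+06)
= 6.626e-34 / 1.4397e-20
= 4.6022e-14 m

4.6022e-14


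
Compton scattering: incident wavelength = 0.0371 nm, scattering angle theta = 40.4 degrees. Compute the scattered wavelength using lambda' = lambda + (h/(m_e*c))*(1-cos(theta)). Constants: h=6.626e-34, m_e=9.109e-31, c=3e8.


Compton wavelength: h/(m_e*c) = 2.4247e-12 m
d_lambda = 2.4247e-12 * (1 - cos(40.4 deg))
= 2.4247e-12 * 0.238462
= 5.7820e-13 m = 0.000578 nm
lambda' = 0.0371 + 0.000578
= 0.037678 nm

0.037678


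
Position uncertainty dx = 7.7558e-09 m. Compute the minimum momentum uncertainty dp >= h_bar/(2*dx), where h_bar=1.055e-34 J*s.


dp = h_bar / (2 * dx)
= 1.055e-34 / (2 * 7.7558e-09)
= 1.055e-34 / 1.5512e-08
= 6.8014e-27 kg*m/s

6.8014e-27


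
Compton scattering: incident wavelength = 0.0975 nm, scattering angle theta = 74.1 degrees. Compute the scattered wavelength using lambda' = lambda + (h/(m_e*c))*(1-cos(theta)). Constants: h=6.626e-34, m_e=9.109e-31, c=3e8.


Compton wavelength: h/(m_e*c) = 2.4247e-12 m
d_lambda = 2.4247e-12 * (1 - cos(74.1 deg))
= 2.4247e-12 * 0.726041
= 1.7604e-12 m = 0.00176 nm
lambda' = 0.0975 + 0.00176
= 0.09926 nm

0.09926


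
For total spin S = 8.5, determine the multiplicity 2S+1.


Spin multiplicity = 2S + 1
= 2 * 8.5 + 1
= 17.0 + 1
= 18

18


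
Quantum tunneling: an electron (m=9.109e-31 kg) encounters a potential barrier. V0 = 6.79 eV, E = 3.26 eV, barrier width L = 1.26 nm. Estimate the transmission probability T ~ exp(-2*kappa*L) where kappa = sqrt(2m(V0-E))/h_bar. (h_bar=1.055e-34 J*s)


V0 - E = 3.53 eV = 5.6551e-19 J
kappa = sqrt(2 * m * (V0-E)) / h_bar
= sqrt(2 * 9.109e-31 * 5.6551e-19) / 1.055e-34
= 9.6209e+09 /m
2*kappa*L = 2 * 9.6209e+09 * 1.26e-9
= 24.2447
T = exp(-24.2447) = 2.955665e-11

2.955665e-11


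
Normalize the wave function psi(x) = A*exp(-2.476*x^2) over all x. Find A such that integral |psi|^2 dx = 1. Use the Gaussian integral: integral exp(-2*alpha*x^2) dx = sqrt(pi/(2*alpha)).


integral |psi|^2 dx = A^2 * sqrt(pi/(2*alpha)) = 1
A^2 = sqrt(2*alpha/pi)
= sqrt(2 * 2.476 / pi)
= 1.255496
A = sqrt(1.255496)
= 1.1205

1.1205


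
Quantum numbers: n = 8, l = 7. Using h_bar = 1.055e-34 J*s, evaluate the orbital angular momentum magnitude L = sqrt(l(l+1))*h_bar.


L = sqrt(l*(l+1)) * h_bar
= sqrt(7 * 8) * 1.055e-34
= sqrt(56) * 1.055e-34
= 7.4833 * 1.055e-34
= 7.8949e-34 J*s

7.8949e-34


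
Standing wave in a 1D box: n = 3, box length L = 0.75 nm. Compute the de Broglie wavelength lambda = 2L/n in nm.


lambda = 2L / n
= 2 * 0.75 / 3
= 1.5 / 3
= 0.5 nm

0.5


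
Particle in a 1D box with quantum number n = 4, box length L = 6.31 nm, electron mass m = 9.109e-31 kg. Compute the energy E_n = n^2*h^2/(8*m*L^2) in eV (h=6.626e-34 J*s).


E = n^2 * h^2 / (8 * m * L^2)
= 4^2 * (6.626e-34)^2 / (8 * 9.109e-31 * (6.31e-9)^2)
= 16 * 4.3904e-67 / (8 * 9.109e-31 * 3.9816e-17)
= 2.4210e-20 J
= 0.1511 eV

0.1511


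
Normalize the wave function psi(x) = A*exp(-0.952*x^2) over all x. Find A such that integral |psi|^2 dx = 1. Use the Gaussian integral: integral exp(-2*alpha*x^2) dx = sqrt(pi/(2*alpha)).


integral |psi|^2 dx = A^2 * sqrt(pi/(2*alpha)) = 1
A^2 = sqrt(2*alpha/pi)
= sqrt(2 * 0.952 / pi)
= 0.7785
A = sqrt(0.7785)
= 0.8823

0.8823


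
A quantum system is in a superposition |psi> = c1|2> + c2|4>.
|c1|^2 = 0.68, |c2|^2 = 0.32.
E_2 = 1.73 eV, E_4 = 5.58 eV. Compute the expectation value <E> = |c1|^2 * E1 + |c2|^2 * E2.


<E> = |c1|^2 * E1 + |c2|^2 * E2
= 0.68 * 1.73 + 0.32 * 5.58
= 1.1764 + 1.7856
= 2.962 eV

2.962


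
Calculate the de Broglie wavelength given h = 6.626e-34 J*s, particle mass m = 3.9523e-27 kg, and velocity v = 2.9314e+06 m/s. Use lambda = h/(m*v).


lambda = h / (m * v)
= 6.626e-34 / (3.9523e-27 * 2.9314e+06)
= 6.626e-34 / 1.1586e-20
= 5.7191e-14 m

5.7191e-14


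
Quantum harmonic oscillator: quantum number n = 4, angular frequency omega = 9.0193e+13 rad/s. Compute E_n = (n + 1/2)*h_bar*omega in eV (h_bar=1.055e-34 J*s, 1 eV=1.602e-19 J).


E = (n + 1/2) * h_bar * omega
= (4 + 0.5) * 1.055e-34 * 9.0193e+13
= 4.5 * 9.5154e-21
= 4.2819e-20 J
= 0.2673 eV

0.2673


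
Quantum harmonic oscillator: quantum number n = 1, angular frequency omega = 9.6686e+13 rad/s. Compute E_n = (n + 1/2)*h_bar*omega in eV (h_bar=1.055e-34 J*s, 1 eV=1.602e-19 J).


E = (n + 1/2) * h_bar * omega
= (1 + 0.5) * 1.055e-34 * 9.6686e+13
= 1.5 * 1.0200e-20
= 1.5301e-20 J
= 0.0955 eV

0.0955


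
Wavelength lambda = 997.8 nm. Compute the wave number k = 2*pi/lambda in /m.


k = 2 * pi / lambda
= 6.2832 / (997.8e-9)
= 6.2832 / 9.9780e-07
= 6.2970e+06 /m

6.2970e+06


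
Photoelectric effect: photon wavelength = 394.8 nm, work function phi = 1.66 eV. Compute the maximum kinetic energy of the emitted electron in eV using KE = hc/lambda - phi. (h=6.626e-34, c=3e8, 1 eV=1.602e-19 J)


E_photon = hc / lambda
= (6.626e-34)(3e8) / (394.8e-9)
= 5.0350e-19 J
= 3.1429 eV
KE = E_photon - phi
= 3.1429 - 1.66
= 1.4829 eV

1.4829


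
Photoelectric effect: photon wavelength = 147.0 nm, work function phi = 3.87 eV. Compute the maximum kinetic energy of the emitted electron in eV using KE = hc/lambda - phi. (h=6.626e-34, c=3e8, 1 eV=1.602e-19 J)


E_photon = hc / lambda
= (6.626e-34)(3e8) / (147.0e-9)
= 1.3522e-18 J
= 8.441 eV
KE = E_photon - phi
= 8.441 - 3.87
= 4.571 eV

4.571


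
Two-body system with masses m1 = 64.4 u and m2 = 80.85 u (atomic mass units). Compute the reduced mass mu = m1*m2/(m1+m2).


mu = m1 * m2 / (m1 + m2)
= 64.4 * 80.85 / (64.4 + 80.85)
= 5206.74 / 145.25
= 35.8467 u

35.8467


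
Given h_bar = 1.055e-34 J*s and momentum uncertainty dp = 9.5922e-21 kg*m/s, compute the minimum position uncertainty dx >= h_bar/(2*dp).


dx = h_bar / (2 * dp)
= 1.055e-34 / (2 * 9.5922e-21)
= 1.055e-34 / 1.9184e-20
= 5.4993e-15 m

5.4993e-15


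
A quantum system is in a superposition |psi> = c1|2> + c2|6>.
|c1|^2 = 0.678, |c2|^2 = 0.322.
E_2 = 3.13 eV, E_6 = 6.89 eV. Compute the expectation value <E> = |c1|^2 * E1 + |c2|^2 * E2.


<E> = |c1|^2 * E1 + |c2|^2 * E2
= 0.678 * 3.13 + 0.322 * 6.89
= 2.1221 + 2.2186
= 4.3407 eV

4.3407


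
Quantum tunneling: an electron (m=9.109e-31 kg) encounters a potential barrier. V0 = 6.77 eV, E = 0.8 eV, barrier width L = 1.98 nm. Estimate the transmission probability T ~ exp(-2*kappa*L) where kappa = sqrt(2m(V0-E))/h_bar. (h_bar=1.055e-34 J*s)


V0 - E = 5.97 eV = 9.5639e-19 J
kappa = sqrt(2 * m * (V0-E)) / h_bar
= sqrt(2 * 9.109e-31 * 9.5639e-19) / 1.055e-34
= 1.2512e+10 /m
2*kappa*L = 2 * 1.2512e+10 * 1.98e-9
= 49.5463
T = exp(-49.5463) = 3.036002e-22

3.036002e-22


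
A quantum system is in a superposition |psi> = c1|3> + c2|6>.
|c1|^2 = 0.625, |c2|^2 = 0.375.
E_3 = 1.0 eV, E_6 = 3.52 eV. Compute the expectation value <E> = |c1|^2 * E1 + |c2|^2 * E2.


<E> = |c1|^2 * E1 + |c2|^2 * E2
= 0.625 * 1.0 + 0.375 * 3.52
= 0.625 + 1.32
= 1.945 eV

1.945


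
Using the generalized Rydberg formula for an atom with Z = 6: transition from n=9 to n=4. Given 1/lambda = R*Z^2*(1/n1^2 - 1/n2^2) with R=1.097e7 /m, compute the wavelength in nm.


1/lambda = R * Z^2 * (1/n1^2 - 1/n2^2)
= 1.097e7 * 6^2 * (1/4^2 - 1/9^2)
= 1.097e7 * 36 * (0.0625 - 0.012346)
= 1.9807e+07 /m
lambda = 1 / 1.9807e+07
= 50.4873 nm

50.4873


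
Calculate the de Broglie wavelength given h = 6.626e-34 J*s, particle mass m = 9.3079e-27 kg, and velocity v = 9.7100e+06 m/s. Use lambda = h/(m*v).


lambda = h / (m * v)
= 6.626e-34 / (9.3079e-27 * 9.7100e+06)
= 6.626e-34 / 9.0380e-20
= 7.3313e-15 m

7.3313e-15


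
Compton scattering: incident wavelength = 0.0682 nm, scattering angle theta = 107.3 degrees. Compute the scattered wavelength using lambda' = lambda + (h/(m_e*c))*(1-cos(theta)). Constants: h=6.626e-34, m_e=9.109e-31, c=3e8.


Compton wavelength: h/(m_e*c) = 2.4247e-12 m
d_lambda = 2.4247e-12 * (1 - cos(107.3 deg))
= 2.4247e-12 * 1.297375
= 3.1458e-12 m = 0.003146 nm
lambda' = 0.0682 + 0.003146
= 0.071346 nm

0.071346


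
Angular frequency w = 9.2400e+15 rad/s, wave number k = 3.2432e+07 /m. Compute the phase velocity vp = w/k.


vp = w / k
= 9.2400e+15 / 3.2432e+07
= 2.8490e+08 m/s

2.8490e+08


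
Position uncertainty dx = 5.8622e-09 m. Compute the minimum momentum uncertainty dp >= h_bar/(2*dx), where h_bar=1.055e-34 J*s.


dp = h_bar / (2 * dx)
= 1.055e-34 / (2 * 5.8622e-09)
= 1.055e-34 / 1.1724e-08
= 8.9983e-27 kg*m/s

8.9983e-27


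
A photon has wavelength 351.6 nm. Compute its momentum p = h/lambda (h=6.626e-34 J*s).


p = h / lambda
= 6.626e-34 / (351.6e-9)
= 6.626e-34 / 3.5160e-07
= 1.8845e-27 kg*m/s

1.8845e-27


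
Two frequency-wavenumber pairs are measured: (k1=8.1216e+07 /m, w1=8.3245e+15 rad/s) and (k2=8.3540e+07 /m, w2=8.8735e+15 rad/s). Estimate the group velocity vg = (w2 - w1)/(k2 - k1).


vg = (w2 - w1) / (k2 - k1)
= (8.8735e+15 - 8.3245e+15) / (8.3540e+07 - 8.1216e+07)
= 5.4900e+14 / 2.3240e+06
= 2.3623e+08 m/s

2.3623e+08


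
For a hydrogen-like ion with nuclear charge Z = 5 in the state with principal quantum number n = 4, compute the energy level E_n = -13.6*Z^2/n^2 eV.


E_n = -13.6 * Z^2 / n^2
= -13.6 * 5^2 / 4^2
= -13.6 * 25 / 16
= -21.25 eV

-21.25


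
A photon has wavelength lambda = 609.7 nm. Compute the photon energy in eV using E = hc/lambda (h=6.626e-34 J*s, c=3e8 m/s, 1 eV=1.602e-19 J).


E = hc / lambda
= (6.626e-34)(3e8) / (609.7e-9)
= 1.9878e-25 / 6.0970e-07
= 3.2603e-19 J
Converting to eV: 3.2603e-19 / 1.602e-19
= 2.0351 eV

2.0351
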